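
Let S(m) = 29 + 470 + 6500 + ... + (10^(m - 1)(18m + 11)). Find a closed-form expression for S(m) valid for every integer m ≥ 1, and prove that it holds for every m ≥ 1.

We claim S(m) = 10^m(2m + 1) - 1 for all m ≥ 1.
Base step (m = 1): S(1) = 29, and the closed form gives 29. They agree.
Suppose the result is true for m = r, so S(r) = 10^r(2r + 1) - 1.
Then S(r+1) = S(r) + (10^r(18r + 29)) = (10^r(2r + 1) - 1) + (10^r(18r + 29)).
Simplifying, S(r+1) = 20·10^r·r + 30·10^r - 1 = 10^(r+1)(2(r+1) + 1) - 1,
which is the closed form with m = r+1.
This completes the induction.

S(m) = 10^m(2m + 1) - 1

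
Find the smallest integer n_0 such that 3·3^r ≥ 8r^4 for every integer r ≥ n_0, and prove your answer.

n_0 = 9

At r = 8: 19683 < 32768, so the inequality fails and n_0 ≥ 9. We prove 3·3^r ≥ 8r^4 for all r ≥ 9.
Base step (r = 9): 3·3^r = 59049 and 8r^4 = 52488, so 59049 ≥ 52488.
For the inductive step, assume it holds for an arbitrary i ≥ 9, so 3·3^i ≥ 8i^4.
Then 3·3^(i + 1) = 3·(3·3^i) ≥ 3·(8i^4).
Also, for i ≥ 9 we have 3·(8i^4) ≥ 8(i+1)^4, since 3 ≥ (1 + 1/i)^4 for all i ≥ 9.
Combining, 3·3^(i + 1) ≥ 8(i+1)^4.
By induction, the statement is established for all r ≥ 9.
Hence the smallest such n_0 is 9.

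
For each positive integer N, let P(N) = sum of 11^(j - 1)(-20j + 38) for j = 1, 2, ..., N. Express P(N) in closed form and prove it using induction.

We claim P(N) = 2·11^N(-N + 2) - 4 for all N ≥ 1.
For the base case N = 1: P(1) = 18, and the closed form gives 18. They agree.
Inductive step: suppose the statement holds for some j ≥ 1, so P(j) = 2·11^j(-j + 2) - 4.
Then P(j+1) = P(j) + (11^j(-20j + 18)) = (2·11^j(-j + 2) - 4) + (11^j(-20j + 18)).
Simplifying, P(j+1) = -22·11^j·j + 22·11^j - 4 = 2·11^(j+1)(-(j+1) + 2) - 4,
which is the closed form with N = j+1.
Hence, by induction on N, the claim holds for every N ≥ 1.

P(N) = 2·11^N(-N + 2) - 4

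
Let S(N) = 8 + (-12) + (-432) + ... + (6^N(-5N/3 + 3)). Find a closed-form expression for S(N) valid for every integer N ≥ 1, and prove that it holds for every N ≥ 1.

S(N) = 2·6^N(-N + 2) - 4

We claim S(N) = 2·6^N(-N + 2) - 4 for all N ≥ 1.
For the base case N = 1: S(1) = 8, and the closed form gives 8. They agree.
Inductive step: assume the claim holds for N = r, so S(r) = 2·6^r(-r + 2) - 4.
Then S(r+1) = S(r) + (6^r(-10r + 8)) = (2·6^r(-r + 2) - 4) + (6^r(-10r + 8)).
Simplifying, S(r+1) = -12·6^r·r + 12·6^r - 4 = 2·6^(r+1)(-(r+1) + 2) - 4,
which is the closed form with N = r+1.
This completes the induction.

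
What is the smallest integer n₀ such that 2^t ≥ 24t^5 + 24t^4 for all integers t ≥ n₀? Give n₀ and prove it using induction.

At t = 28: 268435456 < 427800576, so the inequality fails and n₀ ≥ 29. We prove 2^t ≥ 24t^5 + 24t^4 for all t ≥ 29.
Base case (t = 29): 2^t = 536870912 and 24t^5 + 24t^4 = 509242320, so 536870912 ≥ 509242320.
Inductive step: assume the claim holds for t = k, so 2^k ≥ 24k^5 + 24k^4.
Then 2^(k + 1) = 2·(2^k) ≥ 2·(24k^5 + 24k^4).
Also, for k ≥ 29 we have 2·(24k^5 + 24k^4) ≥ 24(k+1)^5 + 24(k+1)^4, since 2·(24k^5 + 24k^4) − (24(k+1)^5 + 24(k+1)^4) = 24k^5 - 96k^4 - 336k^3 - 384k^2 - 216k - 48, which is nonnegative for all k ≥ 29.
Combining, 2^(k + 1) ≥ 24(k+1)^5 + 24(k+1)^4.
Hence, by induction on t, the claim holds for every t ≥ 29.
Hence the smallest such n₀ is 29.

n₀ = 29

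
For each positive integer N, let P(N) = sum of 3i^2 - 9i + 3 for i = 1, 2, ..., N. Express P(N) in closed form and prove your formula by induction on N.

P(N) = N(N^2 - 3N - 1)

We claim P(N) = N(N^2 - 3N - 1) for all N ≥ 1.
When N = 1: P(1) = -3, and the closed form gives -3. They agree.
Inductive step: assume the claim holds for N = i, so P(i) = i(i^2 - 3i - 1).
Then P(i+1) = P(i) + (3i^2 - 3i - 3) = (i(i^2 - 3i - 1)) + (3i^2 - 3i - 3).
Simplifying, P(i+1) = (i + 1)(i^2 - i - 3) = (i+1)((i+1)^2 - 3(i+1) - 1),
which is the closed form with N = i+1.
By the principle of mathematical induction, the result holds for all N ≥ 1.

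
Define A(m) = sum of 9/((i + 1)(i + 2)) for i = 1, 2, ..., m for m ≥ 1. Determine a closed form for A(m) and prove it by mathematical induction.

A(m) = 9m/(2(m + 2))

We claim A(m) = 9m/(2(m + 2)) for all m ≥ 1.
Base case (m = 1): A(1) = 3/2, and the closed form gives 3/2. They agree.
For the inductive step, assume it holds for an arbitrary i ≥ 1, so A(i) = 9i/(2(i + 2)).
Then A(i+1) = A(i) + (9/((i + 2)(i + 3))) = (9i/(2(i + 2))) + (9/((i + 2)(i + 3))).
Simplifying, A(i+1) = 9(i + 1)/(2(i + 3)) = 9(i+1)/(2((i+1) + 2)),
which is the closed form with m = i+1.
Hence, by induction on m, the claim holds for every m ≥ 1.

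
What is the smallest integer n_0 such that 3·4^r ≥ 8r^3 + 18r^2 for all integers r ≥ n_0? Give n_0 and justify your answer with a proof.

At r = 4: 768 < 800, so the inequality fails and n_0 ≥ 5. We prove 3·4^r ≥ 8r^3 + 18r^2 for all r ≥ 5.
Base case (r = 5): 3·4^r = 3072 and 8r^3 + 18r^2 = 1450, so 3072 ≥ 1450.
Inductive step: suppose the statement holds for some j ≥ 5, so 3·4^j ≥ 8j^3 + 18j^2.
Then 3·4^(j + 1) = 4·(3·4^j) ≥ 4·(8j^3 + 18j^2).
Also, for j ≥ 5 we have 4·(8j^3 + 18j^2) ≥ 8(j+1)^3 + 18(j+1)^2, since 4·(8j^3 + 18j^2) − (8(j+1)^3 + 18(j+1)^2) = 24j^3 + 30j^2 - 60j - 26, which is nonnegative for all j ≥ 5.
Combining, 3·4^(j + 1) ≥ 8(j+1)^3 + 18(j+1)^2.
By the principle of mathematical induction, the result holds for all r ≥ 5.
Hence the smallest such n_0 is 5.

n_0 = 5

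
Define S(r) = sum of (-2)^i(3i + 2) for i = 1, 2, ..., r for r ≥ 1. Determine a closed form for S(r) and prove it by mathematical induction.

S(r) = 2(-2)^r(r + 1) - 2

We claim S(r) = 2(-2)^r(r + 1) - 2 for all r ≥ 1.
When r = 1: S(1) = -10, and the closed form gives -10. They agree.
For the inductive step, assume it holds for an arbitrary i ≥ 1, so S(i) = 2(-2)^i(i + 1) - 2.
Then S(i+1) = S(i) + ((-2)^(i + 1)(3i + 5)) = (2(-2)^i(i + 1) - 2) + ((-2)^(i + 1)(3i + 5)).
Simplifying, S(i+1) = -4(-2)^i·i - 8(-2)^i - 2 = 2(-2)^(i+1)((i+1) + 1) - 2,
which is the closed form with r = i+1.
By induction, the statement is established for all r ≥ 1.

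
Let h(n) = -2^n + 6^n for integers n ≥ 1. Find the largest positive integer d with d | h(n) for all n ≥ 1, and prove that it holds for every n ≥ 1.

d = 4

Computing the first values: h(1) = 4 and h(2) = 32; gcd(4, 32) = 4, so d ≤ 4.
We prove 4 | -2^n + 6^n for all n ≥ 1 by induction on n.
Base step (n = 1): h(1) = 4 = 4·(1), so 4 | h(1).
For the inductive step, assume it holds for an arbitrary m ≥ 1, i.e. 4 | h(m). Then
6^{m+1} − 2^{m+1} = 6·6^m − 2·2^m = 6·(6^m − 2^m) + (4)·2^m. The first term is divisible by 4 by the inductive hypothesis, and the second term (4)·2^m is divisible by 4 since 4 | 4. Hence 4 | h(m+1).
By induction, the statement is established for all n ≥ 1.
Therefore the largest such d is 4.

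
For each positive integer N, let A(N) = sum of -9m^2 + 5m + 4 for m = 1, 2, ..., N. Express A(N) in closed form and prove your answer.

A(N) = -N(N - 1)(3N + 5)

We claim A(N) = -N(N - 1)(3N + 5) for all N ≥ 1.
Base step (N = 1): A(1) = 0, and the closed form gives 0. They agree.
Inductive step: suppose the statement holds for some m ≥ 1, so A(m) = m(-3m^2 - 2m + 5).
Then A(m+1) = A(m) + (m(-9m - 13)) = (m(-3m^2 - 2m + 5)) + (m(-9m - 13)).
Simplifying, A(m+1) = -m(m + 1)(3m + 8) = -(m+1)((m+1) - 1)(3(m+1) + 5),
which is the closed form with N = m+1.
This completes the induction.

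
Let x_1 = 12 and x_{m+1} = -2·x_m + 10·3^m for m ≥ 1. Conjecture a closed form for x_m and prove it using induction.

x_m = -3(-2)^m + 2·3^m

Computing the first terms: x_1 = 12, x_2 = 6, x_3 = 78. This suggests x_m = -3(-2)^m + 2·3^m.
When m = 1: the formula gives 12 = 12 = x_1.
Inductive step: suppose the statement holds for some j ≥ 1, so x_j = -3(-2)^j + 2·3^j.
Then x_{j+1} = -2·x_j + 10·3^j = -2·(-3(-2)^j + 2·3^j) + 10·3^j = -3(-2)^(j + 1) + 2·3^(j + 1),
which is the claimed formula at m = j+1.
Hence, by induction on m, the claim holds for every m ≥ 1.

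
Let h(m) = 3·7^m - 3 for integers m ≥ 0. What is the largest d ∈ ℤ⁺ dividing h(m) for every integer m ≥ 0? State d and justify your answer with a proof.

Computing the first values: h(0) = 0 and h(1) = 18; gcd(0, 18) = 18, so d ≤ 18.
We prove 18 | 3·7^m - 3 for all m ≥ 0 by induction on m.
For the base case m = 0: h(0) = 0 = 18·(0), so 18 | h(0).
Inductive step: suppose the statement holds for some j ≥ 0, i.e. 18 | h(j). Then
h(j+1) = 3·7^(j+1) - 3 = 7·(3·7^j - 3) + 18 = 7·h(j) + 18. The first term is divisible by 18 by the inductive hypothesis, and 18 is divisible by 18. Hence 18 | h(j+1).
Hence, by induction on m, the claim holds for every m ≥ 0.
Therefore the largest such d is 18.

d = 18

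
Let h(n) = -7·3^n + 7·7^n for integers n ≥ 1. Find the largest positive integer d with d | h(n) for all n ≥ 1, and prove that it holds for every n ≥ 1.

d = 28

Computing the first values: h(1) = 28 and h(2) = 280; gcd(28, 280) = 28, so d ≤ 28.
We prove 28 | -7·3^n + 7·7^n for all n ≥ 1 by induction on n.
For the base case n = 1: h(1) = 28 = 28·(1), so 28 | h(1).
For the inductive step, assume it holds for an arbitrary i ≥ 1, i.e. 28 | h(i). Then
h(i+1) − 7·h(i) = (-7·3^(i+1) + 7·7^(i+1)) − 7·(-7·3^i + 7·7^i) = (-7)·3^i·(3 − 7) = (28)·3^i. Since 28 | h(i) by the inductive hypothesis, 28 | 7·h(i); and 28 | 28 since 28 = 28·1. Therefore 28 | h(i+1).
Hence, by induction on n, the claim holds for every n ≥ 1.
Therefore the largest such d is 28.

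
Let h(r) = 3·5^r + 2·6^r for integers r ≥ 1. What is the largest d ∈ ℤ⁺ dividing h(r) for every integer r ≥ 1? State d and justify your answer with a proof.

d = 3

Computing the first values: h(1) = 27 and h(2) = 147; gcd(27, 147) = 3, so d ≤ 3.
We prove 3 | 3·5^r + 2·6^r for all r ≥ 1 by induction on r.
For the base case r = 1: h(1) = 27 = 3·(9), so 3 | h(1).
Inductive step: assume the claim holds for r = m, i.e. 3 | h(m). Then
h(m+1) − 6·h(m) = (3·5^(m+1) + 2·6^(m+1)) − 6·(3·5^m + 2·6^m) = (3)·5^m·(5 − 6) = (-3)·5^m. Since 3 | h(m) by the inductive hypothesis, 3 | 6·h(m); and 3 | -3 since -3 = 3·-1. Therefore 3 | h(m+1).
Hence, by induction on r, the claim holds for every r ≥ 1.
Therefore the largest such d is 3.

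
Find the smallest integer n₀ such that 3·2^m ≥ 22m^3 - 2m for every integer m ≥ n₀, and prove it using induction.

At m = 14: 49152 < 60340, so the inequality fails and n₀ ≥ 15. We prove 3·2^m ≥ 22m^3 - 2m for all m ≥ 15.
For the base case m = 15: 3·2^m = 98304 and 22m^3 - 2m = 74220, so 98304 ≥ 74220.
For the inductive step, assume it holds for an arbitrary k ≥ 15, so 3·2^k ≥ 22k^3 - 2k.
Then 3·2^(k + 1) = 2·(3·2^k) ≥ 2·(22k^3 - 2k).
Also, for k ≥ 15 we have 2·(22k^3 - 2k) ≥ 22(k+1)^3 - 2(k+1), since 2·(22k^3 - 2k) − (22(k+1)^3 - 2(k+1)) = 22k^3 - 66k^2 - 68k - 20, which is nonnegative for all k ≥ 15.
Combining, 3·2^(k + 1) ≥ 22(k+1)^3 - 2(k+1).
By induction, the statement is established for all m ≥ 15.
Hence the smallest such n₀ is 15.

n₀ = 15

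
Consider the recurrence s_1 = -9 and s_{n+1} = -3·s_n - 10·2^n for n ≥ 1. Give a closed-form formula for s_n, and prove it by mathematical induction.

s_n = -5(-3)^(n - 1) - 2^(n + 1)

Computing the first terms: s_1 = -9, s_2 = 7, s_3 = -61. This suggests s_n = -5(-3)^(n - 1) - 2^(n + 1).
Base step (n = 1): the formula gives -9 = -9 = s_1.
Inductive step: assume the claim holds for n = m, so s_m = -5(-3)^(m - 1) - 2^(m + 1).
Then s_{m+1} = -3·s_m - 10·2^m = -3·(-5(-3)^(m - 1) - 2^(m + 1)) - 10·2^m = -5(-3)^m - 2^(m + 2) = -5(-3)^((m+1) - 1) - 2^((m+1) + 1),
which is the claimed formula at n = m+1.
By the principle of mathematical induction, the result holds for all n ≥ 1.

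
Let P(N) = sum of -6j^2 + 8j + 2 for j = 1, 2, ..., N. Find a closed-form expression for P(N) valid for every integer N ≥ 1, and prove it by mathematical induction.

We claim P(N) = -N(2N^2 - N - 5) for all N ≥ 1.
For the base case N = 1: P(1) = 4, and the closed form gives 4. They agree.
Inductive step: assume the claim holds for N = j, so P(j) = j(-2j^2 + j + 5).
Then P(j+1) = P(j) + (-6j^2 - 4j + 4) = (j(-2j^2 + j + 5)) + (-6j^2 - 4j + 4).
Simplifying, P(j+1) = -(j + 1)(2j^2 + 3j - 4) = -(j+1)(2(j+1)^2 - (j+1) - 5),
which is the closed form with N = j+1.
By the principle of mathematical induction, the result holds for all N ≥ 1.

P(N) = -N(2N^2 - N - 5)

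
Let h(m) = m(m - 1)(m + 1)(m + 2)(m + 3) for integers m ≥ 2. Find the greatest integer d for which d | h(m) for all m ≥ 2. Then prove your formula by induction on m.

d = 120

Computing the first values: h(2) = 120 and h(3) = 720; gcd(120, 720) = 120, so d ≤ 120.
We prove 120 | m(m - 1)(m + 1)(m + 2)(m + 3) for all m ≥ 2 by induction on m.
When m = 2: h(2) = 120 = 120·(1), so 120 | h(2).
Inductive step: suppose the statement holds for some p ≥ 2, i.e. 120 | h(p). Then
h(p+1) − h(p) = p·(p+1)·(p+2)·(p+3)·(p+4) − (p-1)·p·(p+1)·(p+2)·(p+3) = p·(p+1)·(p+2)·(p+3)·[(p+4) − (p-1)] = 5·p·(p+1)·(p+2)·(p+3). The product of 4 consecutive integers is divisible by (4)! = 24, so h(p+1) − h(p) is divisible by 5·24 = 120. By the inductive hypothesis 120 | h(p), hence 120 | h(p+1).
Hence, by induction on m, the claim holds for every m ≥ 2.
Therefore the largest such d is 120.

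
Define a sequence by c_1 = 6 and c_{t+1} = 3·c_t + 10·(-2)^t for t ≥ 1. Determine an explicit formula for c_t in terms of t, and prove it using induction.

c_t = (-2)^(t + 1) + 2·3^(t - 1)

Computing the first terms: c_1 = 6, c_2 = -2, c_3 = 34. This suggests c_t = (-2)^(t + 1) + 2·3^(t - 1).
Base step (t = 1): the formula gives 6 = 6 = c_1.
Inductive step: suppose the statement holds for some k ≥ 1, so c_k = (-2)^(k + 1) + 2·3^(k - 1).
Then c_{k+1} = 3·c_k + 10·(-2)^k = 3·((-2)^(k + 1) + 2·3^(k - 1)) + 10·(-2)^k = (-2)^(k + 2) + 2·3^k = (-2)^((k+1) + 1) + 2·3^((k+1) - 1),
which is the claimed formula at t = k+1.
By the principle of mathematical induction, the result holds for all t ≥ 1.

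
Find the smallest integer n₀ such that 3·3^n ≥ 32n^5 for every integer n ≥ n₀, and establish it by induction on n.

n₀ = 15

At n = 14: 14348907 < 17210368, so the inequality fails and n₀ ≥ 15. We prove 3·3^n ≥ 32n^5 for all n ≥ 15.
For the base case n = 15: 3·3^n = 43046721 and 32n^5 = 24300000, so 43046721 ≥ 24300000.
Inductive step: assume the claim holds for n = r, so 3·3^r ≥ 32r^5.
Then 3·3^(r + 1) = 3·(3·3^r) ≥ 3·(32r^5).
Also, for r ≥ 15 we have 3·(32r^5) ≥ 32(r+1)^5, since 3 ≥ (1 + 1/r)^5 for all r ≥ 15.
Combining, 3·3^(r + 1) ≥ 32(r+1)^5.
This completes the induction.
Hence the smallest such n₀ is 15.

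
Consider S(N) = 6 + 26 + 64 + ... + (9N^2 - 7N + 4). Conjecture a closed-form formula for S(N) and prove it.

We claim S(N) = N(3N^2 + N + 2) for all N ≥ 1.
Base case (N = 1): S(1) = 6, and the closed form gives 6. They agree.
Inductive step: assume the claim holds for N = i, so S(i) = i(3i^2 + i + 2).
Then S(i+1) = S(i) + (9i^2 + 11i + 6) = (i(3i^2 + i + 2)) + (9i^2 + 11i + 6).
Simplifying, S(i+1) = (i + 1)(3i^2 + 7i + 6) = (i+1)(3(i+1)^2 + (i+1) + 2),
which is the closed form with N = i+1.
This completes the induction.

S(N) = N(3N^2 + N + 2)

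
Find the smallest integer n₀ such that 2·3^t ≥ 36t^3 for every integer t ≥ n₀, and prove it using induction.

At t = 8: 13122 < 18432, so the inequality fails and n₀ ≥ 9. We prove 2·3^t ≥ 36t^3 for all t ≥ 9.
For the base case t = 9: 2·3^t = 39366 and 36t^3 = 26244, so 39366 ≥ 26244.
Inductive step: assume the claim holds for t = p, so 2·3^p ≥ 36p^3.
Then 2·3^(p + 1) = 3·(2·3^p) ≥ 3·(36p^3).
Also, for p ≥ 9 we have 3·(36p^3) ≥ 36(p+1)^3, since 3 ≥ (1 + 1/p)^3 for all p ≥ 9.
Combining, 2·3^(p + 1) ≥ 36(p+1)^3.
By the principle of mathematical induction, the result holds for all t ≥ 9.
Hence the smallest such n₀ is 9.

n₀ = 9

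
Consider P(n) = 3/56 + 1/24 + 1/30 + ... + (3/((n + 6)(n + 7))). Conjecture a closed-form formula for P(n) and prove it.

We claim P(n) = 3n/(7(n + 7)) for all n ≥ 1.
Base step (n = 1): P(1) = 3/56, and the closed form gives 3/56. They agree.
Inductive step: assume the claim holds for n = r, so P(r) = 3r/(7(r + 7)).
Then P(r+1) = P(r) + (3/((r + 7)(r + 8))) = (3r/(7(r + 7))) + (3/((r + 7)(r + 8))).
Simplifying, P(r+1) = 3(r + 1)/(7(r + 8)) = 3(r+1)/(7((r+1) + 7)),
which is the closed form with n = r+1.
By induction, the statement is established for all n ≥ 1.

P(n) = 3n/(7(n + 7))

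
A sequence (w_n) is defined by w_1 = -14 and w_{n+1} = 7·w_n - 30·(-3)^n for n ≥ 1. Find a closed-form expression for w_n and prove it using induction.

Computing the first terms: w_1 = -14, w_2 = -8, w_3 = -326. This suggests w_n = -(-3)^(n + 1) - 5·7^(n - 1).
Base case (n = 1): the formula gives -14 = -14 = w_1.
Suppose the result is true for n = k, so w_k = -(-3)^(k + 1) - 5·7^(k - 1).
Then w_{k+1} = 7·w_k - 30·(-3)^k = 7·(-(-3)^(k + 1) - 5·7^(k - 1)) - 30·(-3)^k = -(-3)^(k + 2) - 5·7^k = -(-3)^((k+1) + 1) - 5·7^((k+1) - 1),
which is the claimed formula at n = k+1.
This completes the induction.

w_n = -(-3)^(n + 1) - 5·7^(n - 1)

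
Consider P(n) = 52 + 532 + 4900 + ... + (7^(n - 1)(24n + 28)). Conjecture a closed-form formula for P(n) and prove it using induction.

P(n) = 4·7^n(n + 1) - 4

We claim P(n) = 4·7^n(n + 1) - 4 for all n ≥ 1.
Base case (n = 1): P(1) = 52, and the closed form gives 52. They agree.
Inductive step: assume the claim holds for n = m, so P(m) = 4·7^m(m + 1) - 4.
Then P(m+1) = P(m) + (7^m(24m + 52)) = (4·7^m(m + 1) - 4) + (7^m(24m + 52)).
Simplifying, P(m+1) = 28·7^m·m + 56·7^m - 4 = 4·7^(m+1)((m+1) + 1) - 4,
which is the closed form with n = m+1.
Hence, by induction on n, the claim holds for every n ≥ 1.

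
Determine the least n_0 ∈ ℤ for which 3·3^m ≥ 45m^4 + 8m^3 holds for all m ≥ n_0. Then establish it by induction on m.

At m = 11: 531441 < 669493, so the inequality fails and n_0 ≥ 12. We prove 3·3^m ≥ 45m^4 + 8m^3 for all m ≥ 12.
Base case (m = 12): 3·3^m = 1594323 and 45m^4 + 8m^3 = 946944, so 1594323 ≥ 946944.
Inductive step: assume the claim holds for m = k, so 3·3^k ≥ 45k^4 + 8k^3.
Then 3·3^(k + 1) = 3·(3·3^k) ≥ 3·(45k^4 + 8k^3).
Also, for k ≥ 12 we have 3·(45k^4 + 8k^3) ≥ 45(k+1)^4 + 8(k+1)^3, since 3·(45k^4 + 8k^3) − (45(k+1)^4 + 8(k+1)^3) = 90k^4 - 164k^3 - 294k^2 - 204k - 53, which is nonnegative for all k ≥ 12.
Combining, 3·3^(k + 1) ≥ 45(k+1)^4 + 8(k+1)^3.
By the principle of mathematical induction, the result holds for all m ≥ 12.
Hence the smallest such n_0 is 12.

n_0 = 12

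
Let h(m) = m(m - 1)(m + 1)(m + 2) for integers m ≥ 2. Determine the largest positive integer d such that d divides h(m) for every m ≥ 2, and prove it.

Computing the first values: h(2) = 24 and h(3) = 120; gcd(24, 120) = 24, so d ≤ 24.
We prove 24 | m(m - 1)(m + 1)(m + 2) for all m ≥ 2 by induction on m.
When m = 2: h(2) = 24 = 24·(1), so 24 | h(2).
For the inductive step, assume it holds for an arbitrary j ≥ 2, i.e. 24 | h(j). Then
h(j+1) − h(j) = j·(j+1)·(j+2)·(j+3) − (j-1)·j·(j+1)·(j+2) = j·(j+1)·(j+2)·[(j+3) − (j-1)] = 4·j·(j+1)·(j+2). The product of 3 consecutive integers is divisible by (3)! = 6, so h(j+1) − h(j) is divisible by 4·6 = 24. By the inductive hypothesis 24 | h(j), hence 24 | h(j+1).
By induction, the statement is established for all m ≥ 2.
Therefore the largest such d is 24.

d = 24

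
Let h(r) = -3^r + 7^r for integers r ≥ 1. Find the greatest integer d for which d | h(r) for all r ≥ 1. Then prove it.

d = 4

Computing the first values: h(1) = 4 and h(2) = 40; gcd(4, 40) = 4, so d ≤ 4.
We prove 4 | -3^r + 7^r for all r ≥ 1 by induction on r.
Base step (r = 1): h(1) = 4 = 4·(1), so 4 | h(1).
For the inductive step, assume it holds for an arbitrary m ≥ 1, i.e. 4 | h(m). Then
7^{m+1} − 3^{m+1} = 7·7^m − 3·3^m = 7·(7^m − 3^m) + (4)·3^m. The first term is divisible by 4 by the inductive hypothesis, and the second term (4)·3^m is divisible by 4 since 4 | 4. Hence 4 | h(m+1).
Hence, by induction on r, the claim holds for every r ≥ 1.
Therefore the largest such d is 4.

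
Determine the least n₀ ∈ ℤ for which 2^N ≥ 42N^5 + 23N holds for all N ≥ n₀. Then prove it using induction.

n₀ = 30

At N = 29: 536870912 < 861468925, so the inequality fails and n₀ ≥ 30. We prove 2^N ≥ 42N^5 + 23N for all N ≥ 30.
Base step (N = 30): 2^N = 1073741824 and 42N^5 + 23N = 1020600690, so 1073741824 ≥ 1020600690.
For the inductive step, assume it holds for an arbitrary p ≥ 30, so 2^p ≥ 42p^5 + 23p.
Then 2^(p + 1) = 2·(2^p) ≥ 2·(42p^5 + 23p).
Also, for p ≥ 30 we have 2·(42p^5 + 23p) ≥ 42(p+1)^5 + 23(p+1), since 2·(42p^5 + 23p) − (42(p+1)^5 + 23(p+1)) = 42p^5 - 210p^4 - 420p^3 - 420p^2 - 187p - 65, which is nonnegative for all p ≥ 30.
Combining, 2^(p + 1) ≥ 42(p+1)^5 + 23(p+1).
By induction, the statement is established for all N ≥ 30.
Hence the smallest such n₀ is 30.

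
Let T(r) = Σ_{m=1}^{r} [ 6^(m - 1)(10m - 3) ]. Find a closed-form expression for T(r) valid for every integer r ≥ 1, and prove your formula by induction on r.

T(r) = 6^r(2r - 1) + 1

We claim T(r) = 6^r(2r - 1) + 1 for all r ≥ 1.
Base step (r = 1): T(1) = 7, and the closed form gives 7. They agree.
Inductive step: suppose the statement holds for some m ≥ 1, so T(m) = 6^m(2m - 1) + 1.
Then T(m+1) = T(m) + (6^m(10m + 7)) = (6^m(2m - 1) + 1) + (6^m(10m + 7)).
Simplifying, T(m+1) = 12·6^m·m + 6·6^m + 1 = 6^(m+1)(2(m+1) - 1) + 1,
which is the closed form with r = m+1.
Hence, by induction on r, the claim holds for every r ≥ 1.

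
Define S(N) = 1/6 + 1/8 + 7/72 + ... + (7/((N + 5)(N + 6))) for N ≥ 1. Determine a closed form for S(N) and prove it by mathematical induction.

We claim S(N) = 7N/(6(N + 6)) for all N ≥ 1.
When N = 1: S(1) = 1/6, and the closed form gives 1/6. They agree.
Inductive step: suppose the statement holds for some k ≥ 1, so S(k) = 7k/(6(k + 6)).
Then S(k+1) = S(k) + (7/((k + 6)(k + 7))) = (7k/(6(k + 6))) + (7/((k + 6)(k + 7))).
Simplifying, S(k+1) = 7(k + 1)/(6(k + 7)) = 7(k+1)/(6((k+1) + 6)),
which is the closed form with N = k+1.
Hence, by induction on N, the claim holds for every N ≥ 1.

S(N) = 7N/(6(N + 6))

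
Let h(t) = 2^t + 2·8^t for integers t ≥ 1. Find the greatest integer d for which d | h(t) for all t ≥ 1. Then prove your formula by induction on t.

d = 6

Computing the first values: h(1) = 18 and h(2) = 132; gcd(18, 132) = 6, so d ≤ 6.
We prove 6 | 2^t + 2·8^t for all t ≥ 1 by induction on t.
Base step (t = 1): h(1) = 18 = 6·(3), so 6 | h(1).
Inductive step: assume the claim holds for t = j, i.e. 6 | h(j). Then
h(j+1) − 8·h(j) = (2^(j+1) + 2·8^(j+1)) − 8·(2^j + 2·8^j) = (1)·2^j·(2 − 8) = (-6)·2^j. Since 6 | h(j) by the inductive hypothesis, 6 | 8·h(j); and 6 | -6 since -6 = 6·-1. Therefore 6 | h(j+1).
Hence, by induction on t, the claim holds for every t ≥ 1.
Therefore the largest such d is 6.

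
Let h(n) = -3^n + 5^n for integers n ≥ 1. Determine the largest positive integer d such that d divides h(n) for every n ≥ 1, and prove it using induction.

Computing the first values: h(1) = 2 and h(2) = 16; gcd(2, 16) = 2, so d ≤ 2.
We prove 2 | -3^n + 5^n for all n ≥ 1 by induction on n.
Base case (n = 1): h(1) = 2 = 2·(1), so 2 | h(1).
For the inductive step, assume it holds for an arbitrary j ≥ 1, i.e. 2 | h(j). Then
5^{j+1} − 3^{j+1} = 5·5^j − 3·3^j = 5·(5^j − 3^j) + (2)·3^j. The first term is divisible by 2 by the inductive hypothesis, and the second term (2)·3^j is divisible by 2 since 2 | 2. Hence 2 | h(j+1).
By induction, the statement is established for all n ≥ 1.
Therefore the largest such d is 2.

d = 2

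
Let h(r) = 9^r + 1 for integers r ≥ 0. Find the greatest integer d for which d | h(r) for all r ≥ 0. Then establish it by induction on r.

d = 2

Computing the first values: h(0) = 2 and h(1) = 10; gcd(2, 10) = 2, so d ≤ 2.
We prove 2 | 9^r + 1 for all r ≥ 0 by induction on r.
When r = 0: h(0) = 2 = 2·(1), so 2 | h(0).
Suppose the result is true for r = k, i.e. 2 | h(k). Then
h(k+1) = 9^(k+1) + 1 = 9·(9^k + 1) - 8 = 9·h(k) - 8. The first term is divisible by 2 by the inductive hypothesis, and -8 is divisible by 2. Hence 2 | h(k+1).
This completes the induction.
Therefore the largest such d is 2.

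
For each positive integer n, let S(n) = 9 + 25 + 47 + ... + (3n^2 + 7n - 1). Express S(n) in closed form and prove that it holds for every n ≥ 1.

S(n) = n(n^2 + 5n + 3)

We claim S(n) = n(n^2 + 5n + 3) for all n ≥ 1.
When n = 1: S(1) = 9, and the closed form gives 9. They agree.
Inductive step: assume the claim holds for n = i, so S(i) = i(i^2 + 5i + 3).
Then S(i+1) = S(i) + (3i^2 + 13i + 9) = (i(i^2 + 5i + 3)) + (3i^2 + 13i + 9).
Simplifying, S(i+1) = (i + 1)(i^2 + 7i + 9) = (i+1)((i+1)^2 + 5(i+1) + 3),
which is the closed form with n = i+1.
This completes the induction.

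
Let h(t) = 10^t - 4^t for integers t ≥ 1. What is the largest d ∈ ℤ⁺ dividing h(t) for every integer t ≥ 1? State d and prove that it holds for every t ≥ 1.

Computing the first values: h(1) = 6 and h(2) = 84; gcd(6, 84) = 6, so d ≤ 6.
We prove 6 | 10^t - 4^t for all t ≥ 1 by induction on t.
Base step (t = 1): h(1) = 6 = 6·(1), so 6 | h(1).
Suppose the result is true for t = k, i.e. 6 | h(k). Then
10^{k+1} − 4^{k+1} = 10·10^k − 4·4^k = 10·(10^k − 4^k) + (6)·4^k. The first term is divisible by 6 by the inductive hypothesis, and the second term (6)·4^k is divisible by 6 since 6 | 6. Hence 6 | h(k+1).
This completes the induction.
Therefore the largest such d is 6.

d = 6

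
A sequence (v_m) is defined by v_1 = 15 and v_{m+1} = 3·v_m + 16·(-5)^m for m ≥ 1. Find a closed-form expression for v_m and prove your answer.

Computing the first terms: v_1 = 15, v_2 = -35, v_3 = 295. This suggests v_m = -2(-5)^m + 5·3^(m - 1).
When m = 1: the formula gives 15 = 15 = v_1.
Suppose the result is true for m = j, so v_j = -2(-5)^j + 5·3^(j - 1).
Then v_{j+1} = 3·v_j + 16·(-5)^j = 3·(-2(-5)^j + 5·3^(j - 1)) + 16·(-5)^j = -2(-5)^(j + 1) + 5·3^j = -2(-5)^(j+1) + 5·3^((j+1) - 1),
which is the claimed formula at m = j+1.
By the principle of mathematical induction, the result holds for all m ≥ 1.

v_m = -2(-5)^m + 5·3^(m - 1)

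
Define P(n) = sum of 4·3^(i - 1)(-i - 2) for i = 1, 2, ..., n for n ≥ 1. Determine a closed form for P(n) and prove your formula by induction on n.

We claim P(n) = -3^n(2n + 3) + 3 for all n ≥ 1.
Base step (n = 1): P(1) = -12, and the closed form gives -12. They agree.
Inductive step: suppose the statement holds for some i ≥ 1, so P(i) = -3^i(2i + 3) + 3.
Then P(i+1) = P(i) + (4·3^i(-i - 3)) = (-3^i(2i + 3) + 3) + (4·3^i(-i - 3)).
Simplifying, P(i+1) = -6·3^i·i - 15·3^i + 3 = -3^(i+1)(2(i+1) + 3) + 3,
which is the closed form with n = i+1.
Hence, by induction on n, the claim holds for every n ≥ 1.

P(n) = -3^n(2n + 3) + 3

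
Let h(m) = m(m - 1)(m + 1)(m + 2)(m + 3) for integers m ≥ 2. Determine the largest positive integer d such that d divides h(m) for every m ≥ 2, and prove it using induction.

d = 120

Computing the first values: h(2) = 120 and h(3) = 720; gcd(120, 720) = 120, so d ≤ 120.
We prove 120 | m(m - 1)(m + 1)(m + 2)(m + 3) for all m ≥ 2 by induction on m.
For the base case m = 2: h(2) = 120 = 120·(1), so 120 | h(2).
Inductive step: assume the claim holds for m = i, i.e. 120 | h(i). Then
h(i+1) − h(i) = i·(i+1)·(i+2)·(i+3)·(i+4) − (i-1)·i·(i+1)·(i+2)·(i+3) = i·(i+1)·(i+2)·(i+3)·[(i+4) − (i-1)] = 5·i·(i+1)·(i+2)·(i+3). The product of 4 consecutive integers is divisible by (4)! = 24, so h(i+1) − h(i) is divisible by 5·24 = 120. By the inductive hypothesis 120 | h(i), hence 120 | h(i+1).
By the principle of mathematical induction, the result holds for all m ≥ 2.
Therefore the largest such d is 120.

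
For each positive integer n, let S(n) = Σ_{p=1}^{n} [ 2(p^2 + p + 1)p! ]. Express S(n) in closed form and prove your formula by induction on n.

S(n) = (2n + 2)(n + 1)! - 2

We claim S(n) = (2n + 2)(n + 1)! - 2 for all n ≥ 1.
Base step (n = 1): S(1) = 6, and the closed form gives 6. They agree.
Suppose the result is true for n = p, so S(p) = (2p + 2)(p + 1)! - 2.
Then S(p+1) = S(p) + (2(p^2 + 3p + 3)(p + 1)!) = ((2p + 2)(p + 1)! - 2) + (2(p^2 + 3p + 3)(p + 1)!).
Simplifying, S(p+1) = (2(p+1) + 2)((p+1) + 1)! - 2,
which is the closed form with n = p+1.
By the principle of mathematical induction, the result holds for all n ≥ 1.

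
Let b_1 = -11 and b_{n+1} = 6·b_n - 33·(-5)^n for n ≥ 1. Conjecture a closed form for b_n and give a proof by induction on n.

b_n = 3(-5)^n + 4·6^(n - 1)

Computing the first terms: b_1 = -11, b_2 = 99, b_3 = -231. This suggests b_n = 3(-5)^n + 4·6^(n - 1).
Base step (n = 1): the formula gives -11 = -11 = b_1.
Inductive step: assume the claim holds for n = p, so b_p = 3(-5)^p + 4·6^(p - 1).
Then b_{p+1} = 6·b_p - 33·(-5)^p = 6·(3(-5)^p + 4·6^(p - 1)) - 33·(-5)^p = 3(-5)^(p + 1) + 4·6^p = 3(-5)^(p+1) + 4·6^((p+1) - 1),
which is the claimed formula at n = p+1.
By induction, the statement is established for all n ≥ 1.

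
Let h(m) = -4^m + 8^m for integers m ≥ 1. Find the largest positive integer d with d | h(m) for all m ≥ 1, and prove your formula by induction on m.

Computing the first values: h(1) = 4 and h(2) = 48; gcd(4, 48) = 4, so d ≤ 4.
We prove 4 | -4^m + 8^m for all m ≥ 1 by induction on m.
Base step (m = 1): h(1) = 4 = 4·(1), so 4 | h(1).
Inductive step: assume the claim holds for m = k, i.e. 4 | h(k). Then
8^{k+1} − 4^{k+1} = 8·8^k − 4·4^k = 8·(8^k − 4^k) + (4)·4^k. The first term is divisible by 4 by the inductive hypothesis, and the second term (4)·4^k is divisible by 4 since 4 | 4. Hence 4 | h(k+1).
By induction, the statement is established for all m ≥ 1.
Therefore the largest such d is 4.

d = 4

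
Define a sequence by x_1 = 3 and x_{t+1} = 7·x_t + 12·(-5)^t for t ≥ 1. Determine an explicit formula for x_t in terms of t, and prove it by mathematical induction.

Computing the first terms: x_1 = 3, x_2 = -39, x_3 = 27. This suggests x_t = -(-5)^t - 2·7^(t - 1).
For the base case t = 1: the formula gives 3 = 3 = x_1.
Inductive step: suppose the statement holds for some m ≥ 1, so x_m = -(-5)^m - 2·7^(m - 1).
Then x_{m+1} = 7·x_m + 12·(-5)^m = 7·(-(-5)^m - 2·7^(m - 1)) + 12·(-5)^m = -(-5)^(m + 1) - 2·7^m = -(-5)^(m+1) - 2·7^((m+1) - 1),
which is the claimed formula at t = m+1.
This completes the induction.

x_t = -(-5)^t - 2·7^(t - 1)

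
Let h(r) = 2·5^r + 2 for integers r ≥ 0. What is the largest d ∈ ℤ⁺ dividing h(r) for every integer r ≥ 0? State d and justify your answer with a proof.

Computing the first values: h(0) = 4 and h(1) = 12; gcd(4, 12) = 4, so d ≤ 4.
We prove 4 | 2·5^r + 2 for all r ≥ 0 by induction on r.
For the base case r = 0: h(0) = 4 = 4·(1), so 4 | h(0).
For the inductive step, assume it holds for an arbitrary i ≥ 0, i.e. 4 | h(i). Then
h(i+1) = 2·5^(i+1) + 2 = 5·(2·5^i + 2) - 8 = 5·h(i) - 8. The first term is divisible by 4 by the inductive hypothesis, and -8 is divisible by 4. Hence 4 | h(i+1).
Hence, by induction on r, the claim holds for every r ≥ 0.
Therefore the largest such d is 4.

d = 4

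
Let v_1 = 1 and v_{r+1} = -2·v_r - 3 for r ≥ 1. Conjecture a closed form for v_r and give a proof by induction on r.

Computing the first terms: v_1 = 1, v_2 = -5, v_3 = 7. This suggests v_r = -(-2)^r - 1.
Base step (r = 1): the formula gives 1 = 1 = v_1.
Inductive step: suppose the statement holds for some i ≥ 1, so v_i = -(-2)^i - 1.
Then v_{i+1} = -2·v_i - 3 = -2·(-(-2)^i - 1) - 3 = -(-2)^(i + 1) - 1,
which is the claimed formula at r = i+1.
Hence, by induction on r, the claim holds for every r ≥ 1.

v_r = -(-2)^r - 1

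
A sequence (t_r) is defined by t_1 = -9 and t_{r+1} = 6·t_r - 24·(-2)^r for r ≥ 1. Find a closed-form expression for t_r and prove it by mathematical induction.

Computing the first terms: t_1 = -9, t_2 = -6, t_3 = -132. This suggests t_r = 3(-2)^r - 3·6^(r - 1).
For the base case r = 1: the formula gives -9 = -9 = t_1.
Suppose the result is true for r = k, so t_k = 3(-2)^k - 3·6^(k - 1).
Then t_{k+1} = 6·t_k - 24·(-2)^k = 6·(3(-2)^k - 3·6^(k - 1)) - 24·(-2)^k = 3(-2)^(k + 1) - 3·6^k = 3(-2)^(k+1) - 3·6^((k+1) - 1),
which is the claimed formula at r = k+1.
This completes the induction.

t_r = 3(-2)^r - 3·6^(r - 1)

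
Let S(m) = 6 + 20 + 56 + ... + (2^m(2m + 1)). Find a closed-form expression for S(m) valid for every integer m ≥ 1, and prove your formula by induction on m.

S(m) = 2·2^m(2m - 1) + 2

We claim S(m) = 2·2^m(2m - 1) + 2 for all m ≥ 1.
When m = 1: S(1) = 6, and the closed form gives 6. They agree.
Inductive step: suppose the statement holds for some p ≥ 1, so S(p) = 2·2^p(2p - 1) + 2.
Then S(p+1) = S(p) + (2^(p + 1)(2p + 3)) = (2·2^p(2p - 1) + 2) + (2^(p + 1)(2p + 3)).
Simplifying, S(p+1) = 8·2^p·p + 4·2^p + 2 = 2·2^(p+1)(2(p+1) - 1) + 2,
which is the closed form with m = p+1.
By the principle of mathematical induction, the result holds for all m ≥ 1.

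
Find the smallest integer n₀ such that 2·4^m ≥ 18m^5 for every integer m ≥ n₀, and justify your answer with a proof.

n₀ = 10

At m = 9: 524288 < 1062882, so the inequality fails and n₀ ≥ 10. We prove 2·4^m ≥ 18m^5 for all m ≥ 10.
When m = 10: 2·4^m = 2097152 and 18m^5 = 1800000, so 2097152 ≥ 1800000.
Suppose the result is true for m = r, so 2·4^r ≥ 18r^5.
Then 2·4^(r + 1) = 4·(2·4^r) ≥ 4·(18r^5).
Also, for r ≥ 10 we have 4·(18r^5) ≥ 18(r+1)^5, since 4 ≥ (1 + 1/r)^5 for all r ≥ 10.
Combining, 2·4^(r + 1) ≥ 18(r+1)^5.
Hence, by induction on m, the claim holds for every m ≥ 10.
Hence the smallest such n₀ is 10.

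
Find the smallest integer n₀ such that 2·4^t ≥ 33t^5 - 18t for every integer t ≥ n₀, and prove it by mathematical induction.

n₀ = 11

At t = 10: 2097152 < 3299820, so the inequality fails and n₀ ≥ 11. We prove 2·4^t ≥ 33t^5 - 18t for all t ≥ 11.
Base step (t = 11): 2·4^t = 8388608 and 33t^5 - 18t = 5314485, so 8388608 ≥ 5314485.
Suppose the result is true for t = m, so 2·4^m ≥ 33m^5 - 18m.
Then 2·4^(m + 1) = 4·(2·4^m) ≥ 4·(33m^5 - 18m).
Also, for m ≥ 11 we have 4·(33m^5 - 18m) ≥ 33(m+1)^5 - 18(m+1), since 4·(33m^5 - 18m) − (33(m+1)^5 - 18(m+1)) = 99m^5 - 165m^4 - 330m^3 - 330m^2 - 219m - 15, which is nonnegative for all m ≥ 11.
Combining, 2·4^(m + 1) ≥ 33(m+1)^5 - 18(m+1).
This completes the induction.
Hence the smallest such n₀ is 11.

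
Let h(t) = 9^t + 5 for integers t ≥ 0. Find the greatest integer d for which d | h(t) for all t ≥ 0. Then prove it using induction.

Computing the first values: h(0) = 6 and h(1) = 14; gcd(6, 14) = 2, so d ≤ 2.
We prove 2 | 9^t + 5 for all t ≥ 0 by induction on t.
Base step (t = 0): h(0) = 6 = 2·(3), so 2 | h(0).
Suppose the result is true for t = j, i.e. 2 | h(j). Then
h(j+1) = 9^(j+1) + 5 = 9·(9^j + 5) - 40 = 9·h(j) - 40. The first term is divisible by 2 by the inductive hypothesis, and -40 is divisible by 2. Hence 2 | h(j+1).
Hence, by induction on t, the claim holds for every t ≥ 0.
Therefore the largest such d is 2.

d = 2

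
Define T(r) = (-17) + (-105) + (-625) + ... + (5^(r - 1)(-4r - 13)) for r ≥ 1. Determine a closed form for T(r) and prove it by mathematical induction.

T(r) = -5^r(r + 3) + 3

We claim T(r) = -5^r(r + 3) + 3 for all r ≥ 1.
When r = 1: T(1) = -17, and the closed form gives -17. They agree.
Suppose the result is true for r = m, so T(m) = -5^m(m + 3) + 3.
Then T(m+1) = T(m) + (5^m(-4m - 17)) = (-5^m(m + 3) + 3) + (5^m(-4m - 17)).
Simplifying, T(m+1) = -5·5^m·m - 20·5^m + 3 = -5^(m+1)((m+1) + 3) + 3,
which is the closed form with r = m+1.
By induction, the statement is established for all r ≥ 1.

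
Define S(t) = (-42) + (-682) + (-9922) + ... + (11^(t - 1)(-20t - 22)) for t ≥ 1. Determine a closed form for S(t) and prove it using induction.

We claim S(t) = -2·11^t(t + 1) + 2 for all t ≥ 1.
Base step (t = 1): S(1) = -42, and the closed form gives -42. They agree.
Inductive step: assume the claim holds for t = p, so S(p) = -2·11^p(p + 1) + 2.
Then S(p+1) = S(p) + (11^p(-20p - 42)) = (-2·11^p(p + 1) + 2) + (11^p(-20p - 42)).
Simplifying, S(p+1) = -22·11^p·p - 44·11^p + 2 = -2·11^(p+1)((p+1) + 1) + 2,
which is the closed form with t = p+1.
By induction, the statement is established for all t ≥ 1.

S(t) = -2·11^t(t + 1) + 2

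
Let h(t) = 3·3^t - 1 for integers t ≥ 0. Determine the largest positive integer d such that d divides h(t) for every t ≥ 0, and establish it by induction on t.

Computing the first values: h(0) = 2 and h(1) = 8; gcd(2, 8) = 2, so d ≤ 2.
We prove 2 | 3·3^t - 1 for all t ≥ 0 by induction on t.
When t = 0: h(0) = 2 = 2·(1), so 2 | h(0).
Suppose the result is true for t = m, i.e. 2 | h(m). Then
h(m+1) = 3·3^(m+1) - 1 = 3·(3·3^m - 1) + 2 = 3·h(m) + 2. The first term is divisible by 2 by the inductive hypothesis, and 2 is divisible by 2. Hence 2 | h(m+1).
By induction, the statement is established for all t ≥ 0.
Therefore the largest such d is 2.

d = 2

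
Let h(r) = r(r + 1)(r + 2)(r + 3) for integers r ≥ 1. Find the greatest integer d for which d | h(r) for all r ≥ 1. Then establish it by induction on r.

d = 24

Computing the first values: h(1) = 24 and h(2) = 120; gcd(24, 120) = 24, so d ≤ 24.
We prove 24 | r(r + 1)(r + 2)(r + 3) for all r ≥ 1 by induction on r.
Base step (r = 1): h(1) = 24 = 24·(1), so 24 | h(1).
For the inductive step, assume it holds for an arbitrary j ≥ 1, i.e. 24 | h(j). Then
h(j+1) − h(j) = (j+1)·(j+2)·(j+3)·(j+4) − j·(j+1)·(j+2)·(j+3) = (j+1)·(j+2)·(j+3)·[(j+4) − j] = 4·(j+1)·(j+2)·(j+3). The product of 3 consecutive integers is divisible by (3)! = 6, so h(j+1) − h(j) is divisible by 4·6 = 24. By the inductive hypothesis 24 | h(j), hence 24 | h(j+1).
This completes the induction.
Therefore the largest such d is 24.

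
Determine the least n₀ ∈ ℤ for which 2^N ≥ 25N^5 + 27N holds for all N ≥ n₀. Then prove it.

At N = 28: 268435456 < 430259956, so the inequality fails and n₀ ≥ 29. We prove 2^N ≥ 25N^5 + 27N for all N ≥ 29.
Base case (N = 29): 2^N = 536870912 and 25N^5 + 27N = 512779508, so 536870912 ≥ 512779508.
Inductive step: assume the claim holds for N = r, so 2^r ≥ 25r^5 + 27r.
Then 2^(r + 1) = 2·(2^r) ≥ 2·(25r^5 + 27r).
Also, for r ≥ 29 we have 2·(25r^5 + 27r) ≥ 25(r+1)^5 + 27(r+1), since 2·(25r^5 + 27r) − (25(r+1)^5 + 27(r+1)) = 25r^5 - 125r^4 - 250r^3 - 250r^2 - 98r - 52, which is nonnegative for all r ≥ 29.
Combining, 2^(r + 1) ≥ 25(r+1)^5 + 27(r+1).
By the principle of mathematical induction, the result holds for all N ≥ 29.
Hence the smallest such n₀ is 29.

n₀ = 29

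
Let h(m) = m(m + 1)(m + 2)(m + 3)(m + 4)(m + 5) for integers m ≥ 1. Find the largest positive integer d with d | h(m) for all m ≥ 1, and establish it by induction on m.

Computing the first values: h(1) = 720 and h(2) = 5040; gcd(720, 5040) = 720, so d ≤ 720.
We prove 720 | m(m + 1)(m + 2)(m + 3)(m + 4)(m + 5) for all m ≥ 1 by induction on m.
When m = 1: h(1) = 720 = 720·(1), so 720 | h(1).
For the inductive step, assume it holds for an arbitrary r ≥ 1, i.e. 720 | h(r). Then
h(r+1) − h(r) = (r+1)·(r+2)·(r+3)·(r+4)·(r+5)·(r+6) − r·(r+1)·(r+2)·(r+3)·(r+4)·(r+5) = (r+1)·(r+2)·(r+3)·(r+4)·(r+5)·[(r+6) − r] = 6·(r+1)·(r+2)·(r+3)·(r+4)·(r+5). The product of 5 consecutive integers is divisible by (5)! = 120, so h(r+1) − h(r) is divisible by 6·120 = 720. By the inductive hypothesis 720 | h(r), hence 720 | h(r+1).
By induction, the statement is established for all m ≥ 1.
Therefore the largest such d is 720.

d = 720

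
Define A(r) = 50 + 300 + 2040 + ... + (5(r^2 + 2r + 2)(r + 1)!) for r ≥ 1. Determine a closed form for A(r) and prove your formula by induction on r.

A(r) = (5r + 5)(r + 2)! - 10

We claim A(r) = (5r + 5)(r + 2)! - 10 for all r ≥ 1.
Base step (r = 1): A(1) = 50, and the closed form gives 50. They agree.
Inductive step: suppose the statement holds for some i ≥ 1, so A(i) = (5i + 5)(i + 2)! - 10.
Then A(i+1) = A(i) + (5(i^2 + 4i + 5)(i + 2)!) = ((5i + 5)(i + 2)! - 10) + (5(i^2 + 4i + 5)(i + 2)!).
Simplifying, A(i+1) = (5(i+1) + 5)((i+1) + 2)! - 10,
which is the closed form with r = i+1.
Hence, by induction on r, the claim holds for every r ≥ 1.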